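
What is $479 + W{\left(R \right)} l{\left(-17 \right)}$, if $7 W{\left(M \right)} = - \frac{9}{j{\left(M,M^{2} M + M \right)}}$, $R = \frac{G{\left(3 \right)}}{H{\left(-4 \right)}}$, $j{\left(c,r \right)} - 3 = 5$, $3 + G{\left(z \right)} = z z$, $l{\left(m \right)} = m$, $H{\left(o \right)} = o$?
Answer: $\frac{26977}{56} \approx 481.73$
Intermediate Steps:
$G{\left(z \right)} = -3 + z^{2}$ ($G{\left(z \right)} = -3 + z z = -3 + z^{2}$)
$j{\left(c,r \right)} = 8$ ($j{\left(c,r \right)} = 3 + 5 = 8$)
$R = - \frac{3}{2}$ ($R = \frac{-3 + 3^{2}}{-4} = \left(-3 + 9\right) \left(- \frac{1}{4}\right) = 6 \left(- \frac{1}{4}\right) = - \frac{3}{2} \approx -1.5$)
$W{\left(M \right)} = - \frac{9}{56}$ ($W{\left(M \right)} = \frac{\left(-9\right) \frac{1}{8}}{7} = \frac{1}{7} \left(- \frac{9}{8}\right) = - \frac{9}{56}$)
$479 + W{\left(R \right)} l{\left(-17 \right)} = 479 - - \frac{153}{56} = 479 + \frac{153}{56} = \frac{26977}{56}$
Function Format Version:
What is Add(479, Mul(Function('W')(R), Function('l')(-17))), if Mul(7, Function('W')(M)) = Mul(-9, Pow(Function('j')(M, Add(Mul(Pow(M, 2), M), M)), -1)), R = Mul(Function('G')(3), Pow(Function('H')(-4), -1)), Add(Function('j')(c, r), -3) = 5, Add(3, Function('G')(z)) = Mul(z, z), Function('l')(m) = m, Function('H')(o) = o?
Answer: Rational(26977, 56) ≈ 481.73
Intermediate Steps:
Function('G')(z) = Add(-3, Pow(z, 2)) (Function('G')(z) = Add(-3, Mul(z, z)) = Add(-3, Pow(z, 2)))
Function('j')(c, r) = 8 (Function('j')(c, r) = Add(3, 5) = 8)
R = Rational(-3, 2) (R = Mul(Add(-3, Pow(3, 2)), Pow(-4, -1)) = Mul(Add(-3, 9), Rational(-1, 4)) = Mul(6, Rational(-1, 4)) = Rational(-3, 2) ≈ -1.5000)
Function('W')(M) = Rational(-9, 56) (Function('W')(M) = Mul(Rational(1, 7), Mul(-9, Pow(8, -1))) = Mul(Rational(1, 7), Mul(-9, Rational(1, 8))) = Mul(Rational(1, 7), Rational(-9, 8)) = Rational(-9, 56))
Add(479, Mul(Function('W')(R), Function('l')(-17))) = Add(479, Mul(Rational(-9, 56), -17)) = Add(479, Rational(153, 56)) = Rational(26977, 56)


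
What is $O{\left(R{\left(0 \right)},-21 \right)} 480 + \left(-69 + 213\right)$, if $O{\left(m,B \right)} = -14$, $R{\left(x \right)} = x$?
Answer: $-6576$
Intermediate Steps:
$O{\left(R{\left(0 \right)},-21 \right)} 480 + \left(-69 + 213\right) = \left(-14\right) 480 + \left(-69 + 213\right) = -6720 + 144 = -6576$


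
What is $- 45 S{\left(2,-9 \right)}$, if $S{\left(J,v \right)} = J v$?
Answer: $810$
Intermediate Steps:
$- 45 S{\left(2,-9 \right)} = - 45 \cdot 2 \left(-9\right) = \left(-45\right) \left(-18\right) = 810$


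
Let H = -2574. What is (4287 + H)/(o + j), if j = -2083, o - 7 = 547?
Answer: -1713/1529 ≈ -1.1203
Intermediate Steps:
o = 554 (o = 7 + 547 = 554)
(4287 + H)/(o + j) = (4287 - 2574)/(554 - 2083) = 1713/(-1529) = 1713*(-1/1529) = -1713/1529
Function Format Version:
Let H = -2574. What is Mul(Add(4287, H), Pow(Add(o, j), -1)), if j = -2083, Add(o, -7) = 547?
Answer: Rational(-1713, 1529) ≈ -1.1203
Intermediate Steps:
o = 554 (o = Add(7, 547) = 554)
Mul(Add(4287, H), Pow(Add(o, j), -1)) = Mul(Add(4287, -2574), Pow(Add(554, -2083), -1)) = Mul(1713, Pow(-1529, -1)) = Mul(1713, Rational(-1, 1529)) = Rational(-1713, 1529)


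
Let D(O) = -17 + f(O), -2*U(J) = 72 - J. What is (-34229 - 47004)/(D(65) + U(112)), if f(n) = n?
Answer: -81233/68 ≈ -1194.6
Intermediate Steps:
U(J) = -36 + J/2 (U(J) = -(72 - J)/2 = -36 + J/2)
D(O) = -17 + O
(-34229 - 47004)/(D(65) + U(112)) = (-34229 - 47004)/((-17 + 65) + (-36 + (½)*112)) = -81233/(48 + (-36 + 56)) = -81233/(48 + 20) = -81233/68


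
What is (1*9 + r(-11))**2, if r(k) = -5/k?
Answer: 10816/121 ≈ 89.388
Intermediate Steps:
(1*9 + r(-11))**2 = (1*9 - 5/(-11))**2 = (9 - 5*(-1/11))**2 = (9 + 5/11)**2 = (104/11)**2 = 10816/121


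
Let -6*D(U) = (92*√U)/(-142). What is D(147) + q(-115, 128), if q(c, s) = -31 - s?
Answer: -159 + 161*√3/213 ≈ -157.69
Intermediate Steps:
D(U) = 23*√U/213 (D(U) = -92*√U/(6*(-142)) = -92*√U*(-1)/(6*142) = -(-23)*√U/213 = 23*√U/213)
D(147) + q(-115, 128) = 23*√147/213 + (-31 - 1*128) = 23*(7*√3)/213 + (-31 - 128) = 161*√3/213 - 159 = -159 + 161*√3/213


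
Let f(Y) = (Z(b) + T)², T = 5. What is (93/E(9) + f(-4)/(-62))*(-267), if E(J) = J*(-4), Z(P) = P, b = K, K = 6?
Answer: 150143/124 ≈ 1210.8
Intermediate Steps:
b = 6
f(Y) = 121 (f(Y) = (6 + 5)² = 11² = 121)
E(J) = -4*J
(93/E(9) + f(-4)/(-62))*(-267) = (93/((-4*9)) + 121/(-62))*(-267) = (93/(-36) + 121*(-1/62))*(-267) = (93*(-1/36) - 121/62)*(-267) = (-31/12 - 121/62)*(-267) = -1687/372*(-267) = 150143/124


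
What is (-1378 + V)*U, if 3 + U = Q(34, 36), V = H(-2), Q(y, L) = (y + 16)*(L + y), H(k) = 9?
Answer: -4787393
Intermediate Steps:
Q(y, L) = (16 + y)*(L + y)
V = 9
U = 3497 (U = -3 + (34² + 16*36 + 16*34 + 36*34) = -3 + (1156 + 576 + 544 + 1224) = -3 + 3500 = 3497)
(-1378 + V)*U = (-1378 + 9)*3497 = -1369*3497 = -4787393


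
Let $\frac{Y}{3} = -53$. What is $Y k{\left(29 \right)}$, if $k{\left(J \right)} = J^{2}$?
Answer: $-133719$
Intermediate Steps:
$Y = -159$ ($Y = 3 \left(-53\right) = -159$)
$Y k{\left(29 \right)} = - 159 \cdot 29^{2} = \left(-159\right) 841 = -133719$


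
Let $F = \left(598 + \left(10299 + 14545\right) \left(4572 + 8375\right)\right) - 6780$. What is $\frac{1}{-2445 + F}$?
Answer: $\frac{1}{321646641} \approx 3.109 \cdot 10^{-9}$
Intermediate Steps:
$F = 321649086$ ($F = \left(598 + 24844 \cdot 12947\right) - 6780 = \left(598 + 321655268\right) - 6780 = 321655866 - 6780 = 321649086$)
$\frac{1}{-2445 + F} = \frac{1}{-2445 + 321649086} = \frac{1}{321646641}$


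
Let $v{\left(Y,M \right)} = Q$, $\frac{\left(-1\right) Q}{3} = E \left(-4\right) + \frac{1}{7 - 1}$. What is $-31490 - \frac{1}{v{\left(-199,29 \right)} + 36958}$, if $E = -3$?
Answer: $- \frac{2325316072}{73843} \approx -31490.0$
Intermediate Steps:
$Q = - \frac{73}{2}$ ($Q = - 3 \left(\left(-3\right) \left(-4\right) + \frac{1}{7 - 1}\right) = - 3 \left(12 + \frac{1}{6}\right) = \left(-3\right) \frac{73}{6} = - \frac{73}{2} \approx -36.5$)
$v{\left(Y,M \right)} = - \frac{73}{2}$
$-31490 - \frac{1}{v{\left(-199,29 \right)} + 36958} = -31490 - \frac{1}{- \frac{73}{2} + 36958} = -31490 - \frac{1}{\frac{73843}{2}} = -31490 - \frac{2}{73843} = - \frac{2325316072}{73843}$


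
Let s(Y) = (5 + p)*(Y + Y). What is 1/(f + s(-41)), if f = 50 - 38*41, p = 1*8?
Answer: -1/2574 ≈ -0.00038850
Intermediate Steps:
p = 8
s(Y) = 26*Y (s(Y) = (5 + 8)*(Y + Y) = 13*(2*Y) = 26*Y)
f = -1508 (f = 50 - 1558 = -1508)
1/(f + s(-41)) = 1/(-1508 + 26*(-41)) = 1/(-1508 - 1066) = 1/(-2574) = -1/2574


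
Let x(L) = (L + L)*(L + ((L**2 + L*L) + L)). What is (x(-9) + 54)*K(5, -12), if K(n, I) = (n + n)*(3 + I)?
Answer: 228420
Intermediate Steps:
K(n, I) = 2*n*(3 + I) (K(n, I) = (2*n)*(3 + I) = 2*n*(3 + I))
x(L) = 2*L*(2*L + 2*L**2) (x(L) = (2*L)*(L + ((L**2 + L**2) + L)) = (2*L)*(L + (2*L**2 + L)) = (2*L)*(L + (L + 2*L**2)) = (2*L)*(2*L + 2*L**2) = 2*L*(2*L + 2*L**2))
(x(-9) + 54)*K(5, -12) = (4*(-9)**2*(1 - 9) + 54)*(2*5*(3 - 12)) = (4*81*(-8) + 54)*(2*5*(-9)) = (-2592 + 54)*(-90) = -2538*(-90) = 228420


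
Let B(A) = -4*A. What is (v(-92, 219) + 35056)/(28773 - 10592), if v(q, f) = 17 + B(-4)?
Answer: 35089/18181 ≈ 1.9300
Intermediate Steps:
v(q, f) = 33 (v(q, f) = 17 - 4*(-4) = 17 + 16 = 33)
(v(-92, 219) + 35056)/(28773 - 10592) = (33 + 35056)/(28773 - 10592) = 35089/18181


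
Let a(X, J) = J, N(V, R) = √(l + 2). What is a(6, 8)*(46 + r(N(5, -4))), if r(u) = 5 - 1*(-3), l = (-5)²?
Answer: 432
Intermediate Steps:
l = 25
N(V, R) = 3*√3 (N(V, R) = √(25 + 2) = √27 = 3*√3)
r(u) = 8 (r(u) = 5 + 3 = 8)
a(6, 8)*(46 + r(N(5, -4))) = 8*(46 + 8) = 8*54 = 432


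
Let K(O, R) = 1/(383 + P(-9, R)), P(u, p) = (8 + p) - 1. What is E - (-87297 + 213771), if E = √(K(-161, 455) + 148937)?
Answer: -126474 + √629258830/65 ≈ -1.2609e+5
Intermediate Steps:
P(u, p) = 7 + p
K(O, R) = 1/(390 + R) (K(O, R) = 1/(383 + (7 + R)) = 1/(390 + R))
E = √629258830/65 (E = √(1/(390 + 455) + 148937) = √(1/845 + 148937) = √(125851766/845) = √629258830/65 ≈ 385.92)
E - (-87297 + 213771) = √629258830/65 - (-87297 + 213771) = √629258830/65 - 1*126474 = √629258830/65 - 126474 = -126474 + √629258830/65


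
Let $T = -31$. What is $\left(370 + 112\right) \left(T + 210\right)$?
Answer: $86278$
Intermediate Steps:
$\left(370 + 112\right) \left(T + 210\right) = \left(370 + 112\right) \left(-31 + 210\right) = 482 \cdot 179 = 86278$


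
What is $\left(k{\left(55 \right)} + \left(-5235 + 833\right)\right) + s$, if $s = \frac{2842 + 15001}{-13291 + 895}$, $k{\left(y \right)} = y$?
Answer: $- \frac{53903255}{12396} \approx -4348.4$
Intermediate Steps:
$s = - \frac{17843}{12396}$ ($s = \frac{17843}{-12396} = 17843 \left(- \frac{1}{12396}\right) = - \frac{17843}{12396} \approx -1.4394$)
$\left(k{\left(55 \right)} + \left(-5235 + 833\right)\right) + s = \left(55 + \left(-5235 + 833\right)\right) - \frac{17843}{12396} = \left(55 - 4402\right) - \frac{17843}{12396} = -4347 - \frac{17843}{12396} = - \frac{53903255}{12396}$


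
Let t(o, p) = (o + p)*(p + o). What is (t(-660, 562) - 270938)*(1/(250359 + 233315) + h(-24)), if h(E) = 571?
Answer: -36087331779285/241837 ≈ -1.4922e+8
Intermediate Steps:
t(o, p) = (o + p)² (t(o, p) = (o + p)*(o + p) = (o + p)²)
(t(-660, 562) - 270938)*(1/(250359 + 233315) + h(-24)) = ((-660 + 562)² - 270938)*(1/(250359 + 233315) + 571) = ((-98)² - 270938)*(1/483674 + 571) = (9604 - 270938)*(1/483674 + 571) = -261334*276177855/483674 = -36087331779285/241837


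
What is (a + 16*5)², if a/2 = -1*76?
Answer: 5184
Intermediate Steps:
a = -152 (a = 2*(-1*76) = 2*(-76) = -152)
(a + 16*5)² = (-152 + 16*5)² = (-152 + 80)² = (-72)² = 5184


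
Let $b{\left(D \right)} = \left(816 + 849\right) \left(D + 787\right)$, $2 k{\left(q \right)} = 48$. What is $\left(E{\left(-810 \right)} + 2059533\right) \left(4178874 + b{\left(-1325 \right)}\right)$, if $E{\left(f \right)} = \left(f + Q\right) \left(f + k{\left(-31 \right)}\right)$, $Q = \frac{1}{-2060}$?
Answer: $\frac{4558719887012016}{515} \approx 8.8519 \cdot 10^{12}$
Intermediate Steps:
$Q = - \frac{1}{2060} \approx -0.00048544$
$k{\left(q \right)} = 24$ ($k{\left(q \right)} = \frac{1}{2} \cdot 48 = 24$)
$E{\left(f \right)} = \left(24 + f\right) \left(- \frac{1}{2060} + f\right)$ ($E{\left(f \right)} = \left(f - \frac{1}{2060}\right) \left(f + 24\right) = \left(- \frac{1}{2060} + f\right) \left(24 + f\right) = \left(24 + f\right) \left(- \frac{1}{2060} + f\right)$)
$b{\left(D \right)} = 1310355 + 1665 D$ ($b{\left(D \right)} = 1665 \left(787 + D\right) = 1310355 + 1665 D$)
$\left(E{\left(-810 \right)} + 2059533\right) \left(4178874 + b{\left(-1325 \right)}\right) = \left(\left(- \frac{6}{515} + \left(-810\right)^{2} + \frac{49439}{2060} \left(-810\right)\right) + 2059533\right) \left(4178874 + \left(1310355 + 1665 \left(-1325\right)\right)\right) = \left(\left(- \frac{6}{515} + 656100 - \frac{4004559}{206}\right) + 2059533\right) \left(4178874 + \left(1310355 - 2206125\right)\right) = \left(\frac{655760193}{1030} + 2059533\right) \left(4178874 - 895770\right) = \frac{2777079183}{1030} \cdot 3283104 = \frac{4558719887012016}{515}$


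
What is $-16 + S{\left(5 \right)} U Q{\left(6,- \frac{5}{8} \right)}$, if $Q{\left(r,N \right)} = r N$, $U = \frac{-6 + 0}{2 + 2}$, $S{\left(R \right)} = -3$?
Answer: $- \frac{263}{8} \approx -32.875$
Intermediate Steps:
$U = - \frac{3}{2}$ ($U = - \frac{6}{4} = \left(-6\right) \frac{1}{4} = - \frac{3}{2} \approx -1.5$)
$Q{\left(r,N \right)} = N r$
$-16 + S{\left(5 \right)} U Q{\left(6,- \frac{5}{8} \right)} = -16 + \left(-3\right) \left(- \frac{3}{2}\right) - \frac{5}{8} \cdot 6 = -16 + \frac{9 \left(-5\right) \frac{1}{8} \cdot 6}{2} = -16 + \frac{9 \left(\left(- \frac{5}{8}\right) 6\right)}{2} = -16 + \frac{9}{2} \left(- \frac{15}{4}\right) = -16 - \frac{135}{8} = - \frac{263}{8}$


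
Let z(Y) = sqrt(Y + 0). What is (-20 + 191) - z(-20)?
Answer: 171 - 2*I*sqrt(5) ≈ 171.0 - 4.4721*I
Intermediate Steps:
z(Y) = sqrt(Y)
(-20 + 191) - z(-20) = (-20 + 191) - sqrt(-20) = 171 - 2*I*sqrt(5)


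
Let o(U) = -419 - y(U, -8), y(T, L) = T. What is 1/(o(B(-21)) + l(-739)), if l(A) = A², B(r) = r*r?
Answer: 1/545261 ≈ 1.8340e-6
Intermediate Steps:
B(r) = r²
o(U) = -419 - U
1/(o(B(-21)) + l(-739)) = 1/((-419 - 1*(-21)²) + (-739)²) = 1/((-419 - 1*441) + 546121) = 1/((-419 - 441) + 546121) = 1/(-860 + 546121) = 1/545261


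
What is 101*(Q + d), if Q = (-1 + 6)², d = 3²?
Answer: 3434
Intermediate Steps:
d = 9
Q = 25 (Q = 5² = 25)
101*(Q + d) = 101*(25 + 9) = 101*34 = 3434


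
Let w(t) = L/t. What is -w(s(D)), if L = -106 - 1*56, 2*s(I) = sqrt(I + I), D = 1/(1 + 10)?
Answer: 162*sqrt(22) ≈ 759.85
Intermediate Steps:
D = 1/11 ≈ 0.090909
s(I) = sqrt(2)*sqrt(I)/2 (s(I) = sqrt(I + I)/2 = sqrt(2*I)/2 = (sqrt(2)*sqrt(I))/2 = sqrt(2)*sqrt(I)/2)
L = -162 (L = -106 - 56 = -162)
w(t) = -162/t
-w(s(D)) = -(-162)/(sqrt(2)*sqrt(1/11)/2) = -(-162)/(sqrt(2)*(sqrt(11)/11)/2) = -(-162)/(sqrt(22)/22) = -(-162)*sqrt(22) = 162*sqrt(22)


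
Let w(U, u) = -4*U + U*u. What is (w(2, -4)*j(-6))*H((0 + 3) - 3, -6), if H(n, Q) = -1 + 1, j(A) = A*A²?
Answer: 0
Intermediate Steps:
j(A) = A³
H(n, Q) = 0
(w(2, -4)*j(-6))*H((0 + 3) - 3, -6) = ((2*(-4 - 4))*(-6)³)*0 = ((2*(-8))*(-216))*0 = -16*(-216)*0 = 3456*0 = 0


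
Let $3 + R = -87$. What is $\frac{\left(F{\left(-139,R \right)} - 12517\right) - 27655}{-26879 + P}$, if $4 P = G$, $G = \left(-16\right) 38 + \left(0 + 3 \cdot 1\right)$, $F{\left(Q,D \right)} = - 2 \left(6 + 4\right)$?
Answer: $\frac{160768}{108121} \approx 1.4869$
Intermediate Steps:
$R = -90$ ($R = -3 - 87 = -90$)
$F{\left(Q,D \right)} = -20$ ($F{\left(Q,D \right)} = \left(-2\right) 10 = -20$)
$G = -605$ ($G = -608 + \left(0 + 3\right) = -608 + 3 = -605$)
$P = - \frac{605}{4}$ ($P = \frac{1}{4} \left(-605\right) = - \frac{605}{4} \approx -151.25$)
$\frac{\left(F{\left(-139,R \right)} - 12517\right) - 27655}{-26879 + P} = \frac{\left(-20 - 12517\right) - 27655}{-26879 - \frac{605}{4}} = \frac{-12537 - 27655}{- \frac{108121}{4}} = \left(-40192\right) \left(- \frac{4}{108121}\right) = \frac{160768}{108121}$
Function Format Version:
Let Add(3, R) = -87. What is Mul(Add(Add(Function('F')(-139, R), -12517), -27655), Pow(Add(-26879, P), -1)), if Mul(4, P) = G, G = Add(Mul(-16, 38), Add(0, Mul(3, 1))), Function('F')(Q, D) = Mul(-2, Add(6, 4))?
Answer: Rational(160768, 108121) ≈ 1.4869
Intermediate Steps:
R = -90 (R = Add(-3, -87) = -90)
Function('F')(Q, D) = -20 (Function('F')(Q, D) = Mul(-2, 10) = -20)
G = -605 (G = Add(-608, Add(0, 3)) = Add(-608, 3) = -605)
P = Rational(-605, 4) (P = Mul(Rational(1, 4), -605) = Rational(-605, 4) ≈ -151.25)
Mul(Add(Add(Function('F')(-139, R), -12517), -27655), Pow(Add(-26879, P), -1)) = Mul(Add(Add(-20, -12517), -27655), Pow(Add(-26879, Rational(-605, 4)), -1)) = Mul(Add(-12537, -27655), Pow(Rational(-108121, 4), -1)) = Mul(-40192, Rational(-4, 108121)) = Rational(160768, 108121)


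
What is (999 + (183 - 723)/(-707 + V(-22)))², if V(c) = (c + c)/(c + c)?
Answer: 124550408889/124609 ≈ 9.9953e+5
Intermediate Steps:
V(c) = 1 (V(c) = (2*c)/((2*c)) = (2*c)*(1/(2*c)) = 1)
(999 + (183 - 723)/(-707 + V(-22)))² = (999 + (183 - 723)/(-707 + 1))² = (999 - 540/(-706))² = (999 - 540*(-1/706))² = (999 + 270/353)² = (352917/353)² = 124550408889/124609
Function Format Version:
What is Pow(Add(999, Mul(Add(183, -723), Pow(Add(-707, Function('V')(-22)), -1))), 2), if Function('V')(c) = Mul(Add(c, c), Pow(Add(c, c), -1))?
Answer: Rational(124550408889, 124609) ≈ 9.9953e+5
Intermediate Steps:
Function('V')(c) = 1 (Function('V')(c) = Mul(Mul(2, c), Pow(Mul(2, c), -1)) = Mul(Mul(2, c), Mul(Rational(1, 2), Pow(c, -1))) = 1)
Pow(Add(999, Mul(Add(183, -723), Pow(Add(-707, Function('V')(-22)), -1))), 2) = Pow(Add(999, Mul(Add(183, -723), Pow(Add(-707, 1), -1))), 2) = Pow(Add(999, Mul(-540, Pow(-706, -1))), 2) = Pow(Add(999, Mul(-540, Rational(-1, 706))), 2) = Pow(Add(999, Rational(270, 353)), 2) = Pow(Rational(352917, 353), 2) = Rational(124550408889, 124609)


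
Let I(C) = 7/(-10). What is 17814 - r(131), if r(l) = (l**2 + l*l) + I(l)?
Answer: -165073/10 ≈ -16507.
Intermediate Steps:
I(C) = -7/10 (I(C) = 7*(-1/10) = -7/10)
r(l) = -7/10 + 2*l**2 (r(l) = (l**2 + l*l) - 7/10 = (l**2 + l**2) - 7/10 = 2*l**2 - 7/10 = -7/10 + 2*l**2)
17814 - r(131) = 17814 - (-7/10 + 2*131**2) = 17814 - (-7/10 + 2*17161) = 17814 - (-7/10 + 34322) = 17814 - 1*343213/10 = 17814 - 343213/10 = -165073/10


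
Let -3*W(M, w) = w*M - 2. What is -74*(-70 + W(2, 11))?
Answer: 17020/3 ≈ 5673.3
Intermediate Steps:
W(M, w) = ⅔ - M*w/3 (W(M, w) = -(w*M - 2)/3 = -(M*w - 2)/3 = -(-2 + M*w)/3 = ⅔ - M*w/3)
-74*(-70 + W(2, 11)) = -74*(-70 + (⅔ - ⅓*2*11)) = -74*(-70 + (⅔ - 22/3)) = -74*(-70 - 20/3) = -74*(-230/3) = 17020/3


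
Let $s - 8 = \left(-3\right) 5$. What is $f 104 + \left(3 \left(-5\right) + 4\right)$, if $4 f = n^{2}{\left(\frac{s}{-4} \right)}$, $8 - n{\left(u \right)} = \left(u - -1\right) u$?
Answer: $\frac{32405}{128} \approx 253.16$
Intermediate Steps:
$s = -7$ ($s = 8 - 15 = -7$)
$n{\left(u \right)} = 8 - u \left(1 + u\right)$ ($n{\left(u \right)} = 8 - \left(u - -1\right) u = 8 - \left(u + 1\right) u = 8 - \left(1 + u\right) u = 8 - u \left(1 + u\right)$)
$f = \frac{2601}{1024}$ ($f = \frac{\left(8 - - \frac{7}{-4} - \left(- \frac{7}{-4}\right)^{2}\right)^{2}}{4} = \frac{\left(8 - \left(-7\right) \left(- \frac{1}{4}\right) - \left(\left(-7\right) \left(- \frac{1}{4}\right)\right)^{2}\right)^{2}}{4} = \frac{\left(8 - \frac{7}{4} - \left(\frac{7}{4}\right)^{2}\right)^{2}}{4} = \frac{\left(8 - \frac{7}{4} - \frac{49}{16}\right)^{2}}{4} = \frac{\left(\frac{51}{16}\right)^{2}}{4} = \frac{1}{4} \cdot \frac{2601}{256} = \frac{2601}{1024} \approx 2.54$)
$f 104 + \left(3 \left(-5\right) + 4\right) = \frac{2601}{1024} \cdot 104 + \left(3 \left(-5\right) + 4\right) = \frac{33813}{128} + \left(-15 + 4\right) = \frac{33813}{128} - 11 = \frac{32405}{128}$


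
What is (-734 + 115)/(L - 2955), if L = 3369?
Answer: -619/414 ≈ -1.4952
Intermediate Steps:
(-734 + 115)/(L - 2955) = (-734 + 115)/(3369 - 2955) = -619/414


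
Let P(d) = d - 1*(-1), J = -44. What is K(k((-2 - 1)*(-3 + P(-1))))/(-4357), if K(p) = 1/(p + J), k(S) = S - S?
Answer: 1/191708 ≈ 5.2163e-6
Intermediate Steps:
P(d) = 1 + d (P(d) = d + 1 = 1 + d)
k(S) = 0
K(p) = 1/(-44 + p) (K(p) = 1/(p - 44) = 1/(-44 + p))
K(k((-2 - 1)*(-3 + P(-1))))/(-4357) = 1/((-44 + 0)*(-4357)) = -1/4357/(-44) = -1/44*(-1/4357) = 1/191708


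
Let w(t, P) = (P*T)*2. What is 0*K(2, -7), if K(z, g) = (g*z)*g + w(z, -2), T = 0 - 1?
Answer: 0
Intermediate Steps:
T = -1
w(t, P) = -2*P (w(t, P) = (P*(-1))*2 = -P*2 = -2*P)
K(z, g) = 4 + z*g**2 (K(z, g) = (g*z)*g - 2*(-2) = z*g**2 + 4 = 4 + z*g**2)
0*K(2, -7) = 0*(4 + 2*(-7)**2) = 0*(4 + 2*49) = 0*(4 + 98) = 0*102 = 0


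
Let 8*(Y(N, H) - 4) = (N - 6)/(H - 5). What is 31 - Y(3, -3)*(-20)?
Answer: 1791/16 ≈ 111.94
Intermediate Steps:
Y(N, H) = 4 + (-6 + N)/(8*(-5 + H)) (Y(N, H) = 4 + ((N - 6)/(H - 5))/8 = 4 + ((-6 + N)/(-5 + H))/8 = 4 + (-6 + N)/(8*(-5 + H)))
31 - Y(3, -3)*(-20) = 31 - (-166 + 3 + 32*(-3))/(8*(-5 - 3))*(-20) = 31 - (-166 + 3 - 96)/(8*(-8))*(-20) = 31 - (-1)*(-259)/(8*8)*(-20) = 31 - 1*259/64*(-20) = 31 - 259/64*(-20) = 31 + 1295/16 = 1791/16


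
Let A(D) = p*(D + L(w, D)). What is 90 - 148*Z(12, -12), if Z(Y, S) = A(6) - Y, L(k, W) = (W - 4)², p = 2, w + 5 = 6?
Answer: -1094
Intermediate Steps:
w = 1 (w = -5 + 6 = 1)
L(k, W) = (-4 + W)²
A(D) = 2*D + 2*(-4 + D)² (A(D) = 2*(D + (-4 + D)²) = 2*D + 2*(-4 + D)²)
Z(Y, S) = 20 - Y (Z(Y, S) = (2*6 + 2*(-4 + 6)²) - Y = (12 + 2*2²) - Y = (12 + 2*4) - Y = (12 + 8) - Y = 20 - Y)
90 - 148*Z(12, -12) = 90 - 148*(20 - 1*12) = 90 - 148*(20 - 12) = 90 - 148*8 = 90 - 1184 = -1094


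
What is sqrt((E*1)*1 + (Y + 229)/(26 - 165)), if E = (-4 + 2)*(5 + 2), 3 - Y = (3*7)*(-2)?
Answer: 2*I*sqrt(77145)/139 ≈ 3.9964*I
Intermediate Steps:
Y = 45 (Y = 3 - 3*7*(-2) = 3 - 21*(-2) = 3 - 1*(-42) = 3 + 42 = 45)
E = -14 (E = -2*7 = -14)
sqrt((E*1)*1 + (Y + 229)/(26 - 165)) = sqrt(-14*1*1 + (45 + 229)/(26 - 165)) = sqrt(-14*1 + 274/(-139)) = sqrt(-14 + 274*(-1/139)) = sqrt(-14 - 274/139) = sqrt(-2220/139) = 2*I*sqrt(77145)/139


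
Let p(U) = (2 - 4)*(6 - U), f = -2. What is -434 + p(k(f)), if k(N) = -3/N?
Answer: -443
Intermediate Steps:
p(U) = -12 + 2*U (p(U) = -2*(6 - U) = -12 + 2*U)
-434 + p(k(f)) = -434 + (-12 + 2*(-3/(-2))) = -434 + (-12 + 2*(-3*(-½))) = -434 + (-12 + 2*(3/2)) = -434 + (-12 + 3) = -434 - 9 = -443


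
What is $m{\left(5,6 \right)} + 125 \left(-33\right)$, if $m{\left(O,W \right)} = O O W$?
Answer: $-3975$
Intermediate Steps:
$m{\left(O,W \right)} = W O^{2}$ ($m{\left(O,W \right)} = O^{2} W = W O^{2}$)
$m{\left(5,6 \right)} + 125 \left(-33\right) = 6 \cdot 5^{2} + 125 \left(-33\right) = 6 \cdot 25 - 4125 = 150 - 4125 = -3975$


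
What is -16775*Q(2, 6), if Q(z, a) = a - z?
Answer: -67100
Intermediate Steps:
-16775*Q(2, 6) = -16775*(6 - 1*2) = -16775*(6 - 2) = -16775*4 = -67100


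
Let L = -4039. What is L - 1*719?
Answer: -4758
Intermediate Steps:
L - 1*719 = -4039 - 1*719 = -4039 - 719 = -4758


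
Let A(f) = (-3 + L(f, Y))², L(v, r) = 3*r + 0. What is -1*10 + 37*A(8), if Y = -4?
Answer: 8315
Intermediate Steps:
L(v, r) = 3*r
A(f) = 225 (A(f) = (-3 + 3*(-4))² = (-3 - 12)² = (-15)² = 225)
-1*10 + 37*A(8) = -1*10 + 37*225 = -10 + 8325 = 8315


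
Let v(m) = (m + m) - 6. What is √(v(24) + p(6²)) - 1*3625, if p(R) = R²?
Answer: -3625 + √1338 ≈ -3588.4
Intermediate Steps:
v(m) = -6 + 2*m (v(m) = 2*m - 6 = -6 + 2*m)
√(v(24) + p(6²)) - 1*3625 = √((-6 + 2*24) + (6²)²) - 1*3625 = √((-6 + 48) + 36²) - 3625 = √(42 + 1296) - 3625 = √1338 - 3625 = -3625 + √1338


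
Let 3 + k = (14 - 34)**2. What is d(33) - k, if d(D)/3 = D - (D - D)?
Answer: -298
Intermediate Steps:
k = 397 (k = -3 + (14 - 34)**2 = -3 + (-20)**2 = -3 + 400 = 397)
d(D) = 3*D (d(D) = 3*(D - (D - D)) = 3*(D - 1*0) = 3*(D + 0) = 3*D)
d(33) - k = 3*33 - 1*397 = 99 - 397 = -298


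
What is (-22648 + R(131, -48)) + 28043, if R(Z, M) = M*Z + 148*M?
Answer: -7997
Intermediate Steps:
R(Z, M) = 148*M + M*Z
(-22648 + R(131, -48)) + 28043 = (-22648 - 48*(148 + 131)) + 28043 = (-22648 - 48*279) + 28043 = (-22648 - 13392) + 28043 = -36040 + 28043 = -7997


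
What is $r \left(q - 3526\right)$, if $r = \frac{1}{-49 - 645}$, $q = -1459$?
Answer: $\frac{4985}{694} \approx 7.183$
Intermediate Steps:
$r = - \frac{1}{694}$ ($r = \frac{1}{-694} = - \frac{1}{694} \approx -0.0014409$)
$r \left(q - 3526\right) = - \frac{-1459 - 3526}{694} = \left(- \frac{1}{694}\right) \left(-4985\right) = \frac{4985}{694}$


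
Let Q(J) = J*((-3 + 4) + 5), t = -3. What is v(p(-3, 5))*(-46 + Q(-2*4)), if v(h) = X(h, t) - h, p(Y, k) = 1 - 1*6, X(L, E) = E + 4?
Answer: -564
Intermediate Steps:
X(L, E) = 4 + E
p(Y, k) = -5 (p(Y, k) = 1 - 6 = -5)
Q(J) = 6*J (Q(J) = J*(1 + 5) = J*6 = 6*J)
v(h) = 1 - h (v(h) = (4 - 3) - h = 1 - h)
v(p(-3, 5))*(-46 + Q(-2*4)) = (1 - 1*(-5))*(-46 + 6*(-2*4)) = (1 + 5)*(-46 + 6*(-8)) = 6*(-46 - 48) = 6*(-94) = -564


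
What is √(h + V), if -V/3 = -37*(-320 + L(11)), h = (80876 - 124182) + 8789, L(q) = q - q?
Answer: I*√70037 ≈ 264.65*I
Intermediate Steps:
L(q) = 0
h = -34517 (h = -43306 + 8789 = -34517)
V = -35520 (V = -(-111)*(-320 + 0) = -(-111)*(-320) = -3*11840 = -35520)
√(h + V) = √(-34517 - 35520) = √(-70037) = I*√70037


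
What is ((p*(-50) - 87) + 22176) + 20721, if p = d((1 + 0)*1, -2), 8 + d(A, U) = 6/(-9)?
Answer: 129730/3 ≈ 43243.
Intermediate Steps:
d(A, U) = -26/3 (d(A, U) = -8 + 6/(-9) = -8 + 6*(-⅑) = -8 - ⅔ = -26/3)
p = -26/3 ≈ -8.6667
((p*(-50) - 87) + 22176) + 20721 = ((-26/3*(-50) - 87) + 22176) + 20721 = ((1300/3 - 87) + 22176) + 20721 = (1039/3 + 22176) + 20721 = 67567/3 + 20721 = 129730/3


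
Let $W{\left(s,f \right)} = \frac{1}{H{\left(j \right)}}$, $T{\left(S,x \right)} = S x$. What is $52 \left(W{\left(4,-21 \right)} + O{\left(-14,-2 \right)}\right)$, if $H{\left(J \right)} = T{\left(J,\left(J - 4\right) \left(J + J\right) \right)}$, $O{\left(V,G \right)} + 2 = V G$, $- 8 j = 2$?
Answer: $\frac{21320}{17} \approx 1254.1$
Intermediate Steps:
$j = - \frac{1}{4}$ ($j = \left(- \frac{1}{8}\right) 2 = - \frac{1}{4} \approx -0.25$)
$O{\left(V,G \right)} = -2 + G V$ ($O{\left(V,G \right)} = -2 + V G = -2 + G V$)
$H{\left(J \right)} = 2 J^{2} \left(-4 + J\right)$ ($H{\left(J \right)} = J \left(J - 4\right) \left(J + J\right) = J \left(-4 + J\right) 2 J = J 2 J \left(-4 + J\right) = 2 J^{2} \left(-4 + J\right)$)
$W{\left(s,f \right)} = - \frac{32}{17}$ ($W{\left(s,f \right)} = \frac{1}{2 \left(- \frac{1}{4}\right)^{2} \left(-4 - \frac{1}{4}\right)} = \frac{1}{2 \cdot \frac{1}{16} \left(- \frac{17}{4}\right)} = \frac{1}{- \frac{17}{32}} = - \frac{32}{17}$)
$52 \left(W{\left(4,-21 \right)} + O{\left(-14,-2 \right)}\right) = 52 \left(- \frac{32}{17} - -26\right) = 52 \left(- \frac{32}{17} + \left(-2 + 28\right)\right) = 52 \left(- \frac{32}{17} + 26\right) = 52 \cdot \frac{410}{17} = \frac{21320}{17}$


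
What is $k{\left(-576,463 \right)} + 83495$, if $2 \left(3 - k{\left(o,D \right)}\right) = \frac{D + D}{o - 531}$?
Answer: $\frac{92432749}{1107} \approx 83498.0$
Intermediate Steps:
$k{\left(o,D \right)} = 3 - \frac{D}{-531 + o}$ ($k{\left(o,D \right)} = 3 - \frac{\left(D + D\right) \frac{1}{o - 531}}{2} = 3 - \frac{2 D \frac{1}{-531 + o}}{2} = 3 - \frac{D}{-531 + o}$)
$k{\left(-576,463 \right)} + 83495 = \frac{-1593 - 463 + 3 \left(-576\right)}{-531 - 576} + 83495 = \frac{-1593 - 463 - 1728}{-1107} + 83495 = \left(- \frac{1}{1107}\right) \left(-3784\right) + 83495 = \frac{3784}{1107} + 83495 = \frac{92432749}{1107}$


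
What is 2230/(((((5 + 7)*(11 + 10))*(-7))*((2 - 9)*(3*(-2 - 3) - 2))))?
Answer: -1115/104958 ≈ -0.010623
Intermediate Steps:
2230/(((((5 + 7)*(11 + 10))*(-7))*((2 - 9)*(3*(-2 - 3) - 2)))) = 2230/((((12*21)*(-7))*(-7*(3*(-5) - 2)))) = 2230/(((252*(-7))*(-7*(-15 - 2)))) = 2230/((-(-12348)*(-17))) = 2230/((-1764*119)) = 2230/(-209916) = 2230*(-1/209916) = -1115/104958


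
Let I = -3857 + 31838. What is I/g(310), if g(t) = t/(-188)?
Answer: -2630214/155 ≈ -16969.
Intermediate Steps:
g(t) = -t/188 (g(t) = t*(-1/188) = -t/188)
I = 27981
I/g(310) = 27981/((-1/188*310)) = 27981/(-155/94) = 27981*(-94/155) = -2630214/155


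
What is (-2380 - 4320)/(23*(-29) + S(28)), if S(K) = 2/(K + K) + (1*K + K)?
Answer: 187600/17107 ≈ 10.966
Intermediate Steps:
S(K) = 1/K + 2*K (S(K) = 2/((2*K)) + (K + K) = 2*(1/(2*K)) + 2*K = 1/K + 2*K)
(-2380 - 4320)/(23*(-29) + S(28)) = (-2380 - 4320)/(23*(-29) + (1/28 + 2*28)) = -6700/(-667 + (1/28 + 56)) = -6700/(-667 + 1569/28) = -6700/(-17107/28) = -6700*(-28/17107) = 187600/17107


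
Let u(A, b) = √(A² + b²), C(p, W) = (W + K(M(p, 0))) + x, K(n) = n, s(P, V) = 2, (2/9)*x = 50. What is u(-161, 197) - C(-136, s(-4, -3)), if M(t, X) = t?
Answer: -91 + √64730 ≈ 163.42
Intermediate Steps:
x = 225 (x = (9/2)*50 = 225)
C(p, W) = 225 + W + p (C(p, W) = (W + p) + 225 = 225 + W + p)
u(-161, 197) - C(-136, s(-4, -3)) = √((-161)² + 197²) - (225 + 2 - 136) = √(25921 + 38809) - 1*91 = √64730 - 91 = -91 + √64730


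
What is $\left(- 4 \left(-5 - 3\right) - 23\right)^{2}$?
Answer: $81$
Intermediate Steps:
$\left(- 4 \left(-5 - 3\right) - 23\right)^{2} = \left(\left(-4\right) \left(-8\right) - 23\right)^{2} = \left(32 - 23\right)^{2} = 9^{2} = 81$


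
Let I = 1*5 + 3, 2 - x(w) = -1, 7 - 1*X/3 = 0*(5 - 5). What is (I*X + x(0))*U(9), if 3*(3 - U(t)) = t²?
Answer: -4104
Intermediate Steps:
X = 21 (X = 21 - 0*(5 - 5) = 21 - 0*0 = 21 - 3*0 = 21 + 0 = 21)
x(w) = 3 (x(w) = 2 - 1*(-1) = 2 + 1 = 3)
I = 8 (I = 5 + 3 = 8)
U(t) = 3 - t²/3
(I*X + x(0))*U(9) = (8*21 + 3)*(3 - ⅓*9²) = (168 + 3)*(3 - ⅓*81) = 171*(3 - 27) = 171*(-24) = -4104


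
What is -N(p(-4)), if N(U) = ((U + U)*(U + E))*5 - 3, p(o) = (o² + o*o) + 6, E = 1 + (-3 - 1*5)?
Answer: -11777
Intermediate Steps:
E = -7 (E = 1 + (-3 - 5) = 1 - 8 = -7)
p(o) = 6 + 2*o² (p(o) = (o² + o²) + 6 = 2*o² + 6 = 6 + 2*o²)
N(U) = -3 + 10*U*(-7 + U) (N(U) = ((U + U)*(U - 7))*5 - 3 = ((2*U)*(-7 + U))*5 - 3 = (2*U*(-7 + U))*5 - 3 = 10*U*(-7 + U) - 3 = -3 + 10*U*(-7 + U))
-N(p(-4)) = -(-3 - 70*(6 + 2*(-4)²) + 10*(6 + 2*(-4)²)²) = -(-3 - 70*(6 + 2*16) + 10*(6 + 2*16)²) = -(-3 - 70*(6 + 32) + 10*(6 + 32)²) = -(-3 - 70*38 + 10*38²) = -(-3 - 2660 + 10*1444) = -(-3 - 2660 + 14440) = -1*11777 = -11777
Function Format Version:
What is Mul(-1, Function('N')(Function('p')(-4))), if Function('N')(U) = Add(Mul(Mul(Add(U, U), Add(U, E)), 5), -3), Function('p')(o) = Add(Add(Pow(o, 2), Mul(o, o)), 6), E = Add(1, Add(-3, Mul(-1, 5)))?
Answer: -11777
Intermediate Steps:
E = -7 (E = Add(1, Add(-3, -5)) = Add(1, -8) = -7)
Function('p')(o) = Add(6, Mul(2, Pow(o, 2))) (Function('p')(o) = Add(Add(Pow(o, 2), Pow(o, 2)), 6) = Add(Mul(2, Pow(o, 2)), 6) = Add(6, Mul(2, Pow(o, 2))))
Function('N')(U) = Add(-3, Mul(10, U, Add(-7, U))) (Function('N')(U) = Add(Mul(Mul(Add(U, U), Add(U, -7)), 5), -3) = Add(Mul(Mul(Mul(2, U), Add(-7, U)), 5), -3) = Add(Mul(Mul(2, U, Add(-7, U)), 5), -3) = Add(Mul(10, U, Add(-7, U)), -3) = Add(-3, Mul(10, U, Add(-7, U))))
Mul(-1, Function('N')(Function('p')(-4))) = Mul(-1, Add(-3, Mul(-70, Add(6, Mul(2, Pow(-4, 2)))), Mul(10, Pow(Add(6, Mul(2, Pow(-4, 2))), 2)))) = Mul(-1, Add(-3, Mul(-70, Add(6, Mul(2, 16))), Mul(10, Pow(Add(6, Mul(2, 16)), 2)))) = Mul(-1, Add(-3, Mul(-70, Add(6, 32)), Mul(10, Pow(Add(6, 32), 2)))) = Mul(-1, Add(-3, Mul(-70, 38), Mul(10, Pow(38, 2)))) = Mul(-1, Add(-3, -2660, Mul(10, 1444))) = Mul(-1, Add(-3, -2660, 14440)) = Mul(-1, 11777) = -11777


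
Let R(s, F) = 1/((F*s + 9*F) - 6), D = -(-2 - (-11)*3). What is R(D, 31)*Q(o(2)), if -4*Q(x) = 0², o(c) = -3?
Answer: 0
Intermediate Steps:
D = -31 (D = -(-2 - 1*(-33)) = -(-2 + 33) = -1*31 = -31)
R(s, F) = 1/(-6 + 9*F + F*s) (R(s, F) = 1/((9*F + F*s) - 6) = 1/(-6 + 9*F + F*s))
Q(x) = 0 (Q(x) = -¼*0² = -¼*0 = 0)
R(D, 31)*Q(o(2)) = 0/(-6 + 9*31 + 31*(-31)) = 0/(-6 + 279 - 961) = 0/(-688) = -1/688*0 = 0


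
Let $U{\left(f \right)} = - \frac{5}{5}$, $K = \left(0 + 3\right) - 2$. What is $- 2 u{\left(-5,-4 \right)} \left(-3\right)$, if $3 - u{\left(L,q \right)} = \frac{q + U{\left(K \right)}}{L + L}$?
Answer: $15$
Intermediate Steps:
$K = 1$ ($K = 3 - 2 = 1$)
$U{\left(f \right)} = -1$ ($U{\left(f \right)} = \left(-5\right) \frac{1}{5} = -1$)
$u{\left(L,q \right)} = 3 - \frac{-1 + q}{2 L}$ ($u{\left(L,q \right)} = 3 - \frac{q - 1}{L + L} = 3 - \frac{-1 + q}{2 L}$)
$- 2 u{\left(-5,-4 \right)} \left(-3\right) = - 2 \frac{1 - -4 + 6 \left(-5\right)}{2 \left(-5\right)} \left(-3\right) = - 2 \cdot \frac{1}{2} \left(- \frac{1}{5}\right) \left(1 + 4 - 30\right) \left(-3\right) = - 2 \cdot \frac{1}{2} \left(- \frac{1}{5}\right) \left(-25\right) \left(-3\right) = \left(-2\right) \frac{5}{2} \left(-3\right) = \left(-5\right) \left(-3\right) = 15$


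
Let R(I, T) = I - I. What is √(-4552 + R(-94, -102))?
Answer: 2*I*√1138 ≈ 67.469*I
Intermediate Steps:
R(I, T) = 0
√(-4552 + R(-94, -102)) = √(-4552 + 0) = √(-4552) = 2*I*√1138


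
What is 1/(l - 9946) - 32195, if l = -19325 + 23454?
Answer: -187278316/5817 ≈ -32195.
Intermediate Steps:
l = 4129
1/(l - 9946) - 32195 = 1/(4129 - 9946) - 32195 = 1/(-5817) - 32195 = -1/5817 - 32195 = -187278316/5817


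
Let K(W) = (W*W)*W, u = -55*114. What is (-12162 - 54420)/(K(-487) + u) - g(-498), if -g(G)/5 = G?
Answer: -287613790188/115507573 ≈ -2490.0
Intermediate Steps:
g(G) = -5*G
u = -6270
K(W) = W³ (K(W) = W²*W = W³)
(-12162 - 54420)/(K(-487) + u) - g(-498) = (-12162 - 54420)/((-487)³ - 6270) - (-5)*(-498) = -66582/(-115501303 - 6270) - 1*2490 = -66582/(-115507573) - 2490 = -66582*(-1/115507573) - 2490 = 66582/115507573 - 2490 = -287613790188/115507573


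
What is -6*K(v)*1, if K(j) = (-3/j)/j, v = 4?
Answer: 9/8 ≈ 1.1250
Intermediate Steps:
K(j) = -3/j²
-6*K(v)*1 = -(-18)/4²*1 = -(-18)/16*1 = -6*(-3/16)*1 = (9/8)*1 = 9/8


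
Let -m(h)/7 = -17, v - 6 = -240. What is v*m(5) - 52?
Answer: -27898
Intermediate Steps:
v = -234 (v = 6 - 240 = -234)
m(h) = 119 (m(h) = -7*(-17) = 119)
v*m(5) - 52 = -234*119 - 52 = -27846 - 52 = -27898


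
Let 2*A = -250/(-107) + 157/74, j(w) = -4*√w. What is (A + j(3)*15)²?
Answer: 2709658096201/250778896 - 1058970*√3/3959 ≈ 10342.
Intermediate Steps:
A = 35299/15836 (A = (-250/(-107) + 157/74)/2 = (-250*(-1/107) + 157*(1/74))/2 = (250/107 + 157/74)/2 = (½)*(35299/7918) = 35299/15836 ≈ 2.2290)
(A + j(3)*15)² = (35299/15836 - 4*√3*15)² = (35299/15836 - 60*√3)²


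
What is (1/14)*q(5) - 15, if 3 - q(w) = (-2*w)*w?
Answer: -157/14 ≈ -11.214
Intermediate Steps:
q(w) = 3 + 2*w² (q(w) = 3 - (-2*w)*w = 3 - (-2)*w² = 3 + 2*w²)
(1/14)*q(5) - 15 = (1/14)*(3 + 2*5²) - 15 = (1*(1/14))*(3 + 2*25) - 15 = (3 + 50)/14 - 15 = (1/14)*53 - 15 = 53/14 - 15 = -157/14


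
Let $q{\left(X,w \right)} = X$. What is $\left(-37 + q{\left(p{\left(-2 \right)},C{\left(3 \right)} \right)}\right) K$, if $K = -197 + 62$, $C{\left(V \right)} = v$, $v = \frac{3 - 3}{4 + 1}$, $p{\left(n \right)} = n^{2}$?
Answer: $4455$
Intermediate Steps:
$v = 0$ ($v = \frac{0}{5} = 0 \cdot \frac{1}{5} = 0$)
$C{\left(V \right)} = 0$
$K = -135$
$\left(-37 + q{\left(p{\left(-2 \right)},C{\left(3 \right)} \right)}\right) K = \left(-37 + \left(-2\right)^{2}\right) \left(-135\right) = \left(-37 + 4\right) \left(-135\right) = \left(-33\right) \left(-135\right) = 4455$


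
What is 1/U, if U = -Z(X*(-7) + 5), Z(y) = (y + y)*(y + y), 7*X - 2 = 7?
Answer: -1/64 ≈ -0.015625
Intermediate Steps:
X = 9/7 (X = 2/7 + (⅐)*7 = 2/7 + 1 = 9/7 ≈ 1.2857)
Z(y) = 4*y² (Z(y) = (2*y)*(2*y) = 4*y²)
U = -64 (U = -4*((9/7)*(-7) + 5)² = -4*(-9 + 5)² = -4*(-4)² = -4*16 = -1*64 = -64)
1/U = 1/(-64) = -1/64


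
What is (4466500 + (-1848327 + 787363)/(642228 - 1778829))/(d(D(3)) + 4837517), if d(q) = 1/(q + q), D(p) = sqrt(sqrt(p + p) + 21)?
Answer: 444436486638467499446789944853597792/481354216995893108167998312133983001 - 19958585235604199328458577200*sqrt(21 + sqrt(6))/4332187952963037973511984809205847009 - 98233124632229467552*sqrt(6)/4332187952963037973511984809205847009 + 950408820743057594367496768*sqrt(6)*sqrt(21 + sqrt(6))/4332187952963037973511984809205847009 ≈ 0.92330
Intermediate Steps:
D(p) = sqrt(21 + sqrt(2)*sqrt(p)) (D(p) = sqrt(sqrt(2*p) + 21) = sqrt(sqrt(2)*sqrt(p) + 21) = sqrt(21 + sqrt(2)*sqrt(p)))
d(q) = 1/(2*q)
(4466500 + (-1848327 + 787363)/(642228 - 1778829))/(d(D(3)) + 4837517) = (4466500 + (-1848327 + 787363)/(642228 - 1778829))/(1/(2*(sqrt(21 + sqrt(2)*sqrt(3)))) + 4837517) = (4466500 - 1060964/(-1136601))/(1/(2*(sqrt(21 + sqrt(6)))) + 4837517) = (4466500 - 1060964*(-1/1136601))/(1/(2*sqrt(21 + sqrt(6))) + 4837517) = (4466500 + 1060964/1136601)/(4837517 + 1/(2*sqrt(21 + sqrt(6)))) = 5076629427464/(1136601*(4837517 + 1/(2*sqrt(21 + sqrt(6)))))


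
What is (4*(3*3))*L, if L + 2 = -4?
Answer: -216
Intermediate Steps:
L = -6 (L = -2 - 4 = -6)
(4*(3*3))*L = (4*(3*3))*(-6) = (4*9)*(-6) = 36*(-6) = -216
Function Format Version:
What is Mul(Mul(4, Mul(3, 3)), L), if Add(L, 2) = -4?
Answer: -216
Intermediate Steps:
L = -6 (L = Add(-2, -4) = -6)
Mul(Mul(4, Mul(3, 3)), L) = Mul(Mul(4, Mul(3, 3)), -6) = Mul(Mul(4, 9), -6) = Mul(36, -6) = -216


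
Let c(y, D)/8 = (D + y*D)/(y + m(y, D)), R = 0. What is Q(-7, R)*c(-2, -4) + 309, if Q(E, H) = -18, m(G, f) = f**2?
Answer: 1875/7 ≈ 267.86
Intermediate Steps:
c(y, D) = 8*(D + D*y)/(y + D**2) (c(y, D) = 8*((D + y*D)/(y + D**2)) = 8*((D + D*y)/(y + D**2)) = 8*(D + D*y)/(y + D**2))
Q(-7, R)*c(-2, -4) + 309 = -144*(-4)*(1 - 2)/(-2 + (-4)**2) + 309 = -144*(-4)*(-1)/(-2 + 16) + 309 = -144*(-4)*(-1)/14 + 309 = -18*16/7 + 309 = -288/7 + 309 = 1875/7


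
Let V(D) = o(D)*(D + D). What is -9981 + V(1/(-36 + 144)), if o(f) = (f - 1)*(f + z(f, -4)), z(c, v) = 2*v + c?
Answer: -3143250251/314928 ≈ -9980.9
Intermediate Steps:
z(c, v) = c + 2*v
o(f) = (-1 + f)*(-8 + 2*f) (o(f) = (f - 1)*(f + (f + 2*(-4))) = (-1 + f)*(f + (f - 8)) = (-1 + f)*(f + (-8 + f)) = (-1 + f)*(-8 + 2*f))
V(D) = 2*D*(8 - 10*D + 2*D²) (V(D) = (8 - 10*D + 2*D²)*(D + D) = (8 - 10*D + 2*D²)*(2*D) = 2*D*(8 - 10*D + 2*D²))
-9981 + V(1/(-36 + 144)) = -9981 + 4*(4 + (1/(-36 + 144))² - 5/(-36 + 144))/(-36 + 144) = -9981 + 4*(4 + (1/108)² - 5/108)/108 = -9981 + 4*(1/108)*(4 + (1/108)² - 5*1/108) = -9981 + 4*(1/108)*(4 + 1/11664 - 5/108) = -9981 + 4*(1/108)*(46117/11664) = -9981 + 46117/314928 = -3143250251/314928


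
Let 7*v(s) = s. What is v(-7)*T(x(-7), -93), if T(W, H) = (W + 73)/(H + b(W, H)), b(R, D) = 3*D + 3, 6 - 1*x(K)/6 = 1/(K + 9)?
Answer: 106/369 ≈ 0.28726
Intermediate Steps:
x(K) = 36 - 6/(9 + K) (x(K) = 36 - 6/(K + 9) = 36 - 6/(9 + K))
b(R, D) = 3 + 3*D
v(s) = s/7
T(W, H) = (73 + W)/(3 + 4*H) (T(W, H) = (W + 73)/(H + (3 + 3*H)) = (73 + W)/(3 + 4*H))
v(-7)*T(x(-7), -93) = ((⅐)*(-7))*((73 + 6*(53 + 6*(-7))/(9 - 7))/(3 + 4*(-93))) = -(73 + 6*(53 - 42)/2)/(3 - 372) = -(73 + 6*(½)*11)/(-369) = -(-1)*(73 + 33)/369 = -(-1)*106/369 = -1*(-106/369) = 106/369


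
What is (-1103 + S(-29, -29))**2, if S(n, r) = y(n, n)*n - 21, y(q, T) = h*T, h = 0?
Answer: 1263376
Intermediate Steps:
y(q, T) = 0 (y(q, T) = 0*T = 0)
S(n, r) = -21 (S(n, r) = 0*n - 21 = 0 - 21 = -21)
(-1103 + S(-29, -29))**2 = (-1103 - 21)**2 = (-1124)**2 = 1263376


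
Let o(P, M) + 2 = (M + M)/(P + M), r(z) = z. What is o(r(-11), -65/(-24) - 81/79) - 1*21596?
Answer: -381535052/17665 ≈ -21598.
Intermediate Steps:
o(P, M) = -2 + 2*M/(M + P) (o(P, M) = -2 + (M + M)/(P + M) = -2 + (2*M)/(M + P) = -2 + 2*M/(M + P))
o(r(-11), -65/(-24) - 81/79) - 1*21596 = -2*(-11)/((-65/(-24) - 81/79) - 11) - 1*21596 = -2*(-11)/((-65*(-1/24) - 81*1/79) - 11) - 21596 = -2*(-11)/((65/24 - 81/79) - 11) - 21596 = -2*(-11)/(3191/1896 - 11) - 21596 = -2*(-11)/(-17665/1896) - 21596 = -2*(-11)*(-1896/17665) - 21596 = -41712/17665 - 21596 = -381535052/17665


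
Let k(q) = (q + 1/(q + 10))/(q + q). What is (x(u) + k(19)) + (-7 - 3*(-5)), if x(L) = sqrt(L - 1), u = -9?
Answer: 4684/551 + I*sqrt(10) ≈ 8.5009 + 3.1623*I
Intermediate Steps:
k(q) = (q + 1/(10 + q))/(2*q) (k(q) = (q + 1/(10 + q))/((2*q)) = (q + 1/(10 + q))*(1/(2*q)) = (q + 1/(10 + q))/(2*q))
x(L) = sqrt(-1 + L)
(x(u) + k(19)) + (-7 - 3*(-5)) = (sqrt(-1 - 9) + (1/2)*(1 + 19**2 + 10*19)/(19*(10 + 19))) + (-7 - 3*(-5)) = (sqrt(-10) + (1/2)*(1/19)*(1 + 361 + 190)/29) + (-7 + 15) = (I*sqrt(10) + (1/2)*(1/19)*(1/29)*552) + 8 = (I*sqrt(10) + 276/551) + 8 = (276/551 + I*sqrt(10)) + 8 = 4684/551 + I*sqrt(10)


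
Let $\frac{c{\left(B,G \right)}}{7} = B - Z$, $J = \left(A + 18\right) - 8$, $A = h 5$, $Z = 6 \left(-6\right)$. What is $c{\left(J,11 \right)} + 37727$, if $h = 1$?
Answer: $38084$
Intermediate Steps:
$Z = -36$
$A = 5$ ($A = 1 \cdot 5 = 5$)
$J = 15$ ($J = \left(5 + 18\right) - 8 = 23 - 8 = 15$)
$c{\left(B,G \right)} = 252 + 7 B$ ($c{\left(B,G \right)} = 7 \left(B - -36\right) = 7 \left(B + 36\right) = 7 \left(36 + B\right) = 252 + 7 B$)
$c{\left(J,11 \right)} + 37727 = \left(252 + 7 \cdot 15\right) + 37727 = \left(252 + 105\right) + 37727 = 357 + 37727 = 38084$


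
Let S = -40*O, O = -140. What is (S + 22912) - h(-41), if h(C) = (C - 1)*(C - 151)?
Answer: 20448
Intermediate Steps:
h(C) = (-1 + C)*(-151 + C)
S = 5600 (S = -40*(-140) = 5600)
(S + 22912) - h(-41) = (5600 + 22912) - (151 + (-41)² - 152*(-41)) = 28512 - (151 + 1681 + 6232) = 28512 - 1*8064 = 28512 - 8064 = 20448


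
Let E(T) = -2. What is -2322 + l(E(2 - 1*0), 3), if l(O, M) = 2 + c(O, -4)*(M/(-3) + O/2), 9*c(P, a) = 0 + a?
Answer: -20872/9 ≈ -2319.1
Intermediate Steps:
c(P, a) = a/9 (c(P, a) = (0 + a)/9 = a/9)
l(O, M) = 2 - 2*O/9 + 4*M/27 (l(O, M) = 2 + ((⅑)*(-4))*(M/(-3) + O/2) = 2 - 4*(M*(-⅓) + O*(½))/9 = 2 - 4*(-M/3 + O/2)/9 = 2 - 4*(O/2 - M/3)/9 = 2 + (-2*O/9 + 4*M/27) = 2 - 2*O/9 + 4*M/27)
-2322 + l(E(2 - 1*0), 3) = -2322 + (2 - 2/9*(-2) + (4/27)*3) = -2322 + (2 + 4/9 + 4/9) = -2322 + 26/9 = -20872/9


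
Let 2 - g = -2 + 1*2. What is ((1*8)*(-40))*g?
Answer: -640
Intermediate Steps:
g = 2 (g = 2 - (-2 + 1*2) = 2 - (-2 + 2) = 2 - 1*0 = 2 + 0 = 2)
((1*8)*(-40))*g = ((1*8)*(-40))*2 = (8*(-40))*2 = -320*2 = -640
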